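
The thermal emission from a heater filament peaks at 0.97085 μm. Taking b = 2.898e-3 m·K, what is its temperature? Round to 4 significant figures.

T ≈ 2985 K

Wien's law gives T = b/λ_max = (2.898×10⁻³ m·K)/(9.7085×10⁻⁷ m) = 2985 K.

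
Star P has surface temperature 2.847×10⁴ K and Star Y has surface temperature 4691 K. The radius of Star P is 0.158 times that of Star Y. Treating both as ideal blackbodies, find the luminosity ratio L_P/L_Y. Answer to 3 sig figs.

L_P/L_Y ≈ 33.9

L ∝ R²T⁴, so L_P/L_Y = (R_P/R_Y)²(T_P/T_Y)⁴ = (0.158)² × (2.847×10⁴/4691)⁴ = 0.024964 × 1356.71 = 33.9.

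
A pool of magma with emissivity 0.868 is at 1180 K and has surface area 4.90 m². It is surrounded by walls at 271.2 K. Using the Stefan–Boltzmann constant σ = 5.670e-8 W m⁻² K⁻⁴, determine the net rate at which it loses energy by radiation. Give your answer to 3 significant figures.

Net loss ≈ 4.66×10⁵ W

Area A = 4.90 m².
Net radiated power P_net = εσA(T⁴ − T₀⁴) = 0.868×5.670×10⁻⁸×4.90×(1180⁴ − 271.2⁴).
T⁴ − T₀⁴ = 1.93878×10¹² − 5.40952×10⁹ = 1.93337×10¹² K⁴, so P_net = 4.66×10⁵ W.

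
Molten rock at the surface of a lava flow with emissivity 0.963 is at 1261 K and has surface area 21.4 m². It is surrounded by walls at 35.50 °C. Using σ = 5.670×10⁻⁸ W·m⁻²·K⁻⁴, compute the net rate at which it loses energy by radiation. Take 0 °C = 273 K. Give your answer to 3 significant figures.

Surroundings: T = 35.50 °C + 273 = 308.50 K.
Area A = 21.4 m².
Net radiated power P_net = εσA(T⁴ − T₀⁴) = 0.963×5.670×10⁻⁸×21.4×(1261⁴ − 308.50⁴).
T⁴ − T₀⁴ = 2.52848×10¹² − 9.05776×10⁹ = 2.51942×10¹² K⁴, so P_net = 2.94×10⁶ W.

Net loss ≈ 2.94×10⁶ W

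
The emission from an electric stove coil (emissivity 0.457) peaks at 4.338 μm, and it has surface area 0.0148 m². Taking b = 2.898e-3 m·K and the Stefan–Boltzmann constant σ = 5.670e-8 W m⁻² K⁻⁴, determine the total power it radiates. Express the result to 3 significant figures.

P ≈ 76.4 W

Wien's law: T = b/λ_max = 2.898×10⁻³/4.338×10⁻⁶ = 668.050 K.
Area A = 0.0148 m².
Then P = εσAT⁴ = 0.457×5.670×10⁻⁸×0.0148×(668.050)⁴ = 76.4 W.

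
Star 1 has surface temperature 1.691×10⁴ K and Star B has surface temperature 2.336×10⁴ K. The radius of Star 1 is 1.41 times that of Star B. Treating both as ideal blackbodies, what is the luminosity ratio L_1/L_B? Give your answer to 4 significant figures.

L_1/L_B ≈ 0.5459

L ∝ R²T⁴, so L_1/L_B = (R_1/R_B)²(T_1/T_B)⁴ = (1.41)² × (1.691×10⁴/2.336×10⁴)⁴ = 1.9881 × 0.274589 = 0.5459.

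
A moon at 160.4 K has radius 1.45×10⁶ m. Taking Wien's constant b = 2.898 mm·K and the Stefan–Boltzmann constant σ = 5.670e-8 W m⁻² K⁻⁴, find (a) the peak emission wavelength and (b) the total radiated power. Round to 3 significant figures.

λ_max ≈ 18.1 μm; P ≈ 9.92×10¹⁴ W

(a) λ_max = b/T = 2.898×10⁻³/160.4 = 1.807×10⁻⁵ m = 18.1 μm.
Surface area A = 4πR² = 4π(1.45×10⁶ m)² = 2.64208×10¹³ m².
(b) P = σAT⁴ = 5.670×10⁻⁸×2.64208×10¹³×(160.4)⁴ = 9.92×10¹⁴ W.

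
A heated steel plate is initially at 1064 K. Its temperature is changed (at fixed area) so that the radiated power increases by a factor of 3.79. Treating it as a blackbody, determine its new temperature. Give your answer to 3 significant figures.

P ∝ T⁴, so T₂/T₁ = (P₂/P₁)^(1/4) = (3.79)^(1/4) = 1.39527.
T₂ = 1064 × 1.39527 = 1.48×10³ K.

T₂ ≈ 1.48×10³ K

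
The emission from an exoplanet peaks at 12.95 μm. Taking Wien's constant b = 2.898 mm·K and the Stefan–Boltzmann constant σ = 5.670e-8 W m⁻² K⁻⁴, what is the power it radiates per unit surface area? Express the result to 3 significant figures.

I ≈ 142 W/m²

Wien's law: T = b/λ_max = 2.898×10⁻³/1.295×10⁻⁵ = 223.784 K.
Then I = σT⁴ = 5.670×10⁻⁸×(223.784)⁴ = 142 W/m².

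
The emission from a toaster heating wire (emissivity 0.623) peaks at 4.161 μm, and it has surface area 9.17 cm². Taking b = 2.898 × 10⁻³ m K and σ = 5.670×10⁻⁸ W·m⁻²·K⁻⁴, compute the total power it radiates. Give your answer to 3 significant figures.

P ≈ 7.62 W

Wien's law: T = b/λ_max = 2.898×10⁻³/4.161×10⁻⁶ = 696.467 K.
Area A = 9.17 cm² = 9.17×10⁻⁴ m².
Then P = εσAT⁴ = 0.623×5.670×10⁻⁸×9.17×10⁻⁴×(696.467)⁴ = 7.62 W.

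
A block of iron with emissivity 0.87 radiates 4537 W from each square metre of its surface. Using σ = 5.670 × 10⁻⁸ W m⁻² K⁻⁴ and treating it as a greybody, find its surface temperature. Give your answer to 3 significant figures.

I = εσT⁴, so T = (I/εσ)^(1/4) = (4537/(0.87×5.670×10⁻⁸))^(1/4) = 551 K.

T ≈ 551 K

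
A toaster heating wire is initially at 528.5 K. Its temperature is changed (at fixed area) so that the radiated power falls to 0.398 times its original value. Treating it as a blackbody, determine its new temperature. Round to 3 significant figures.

P ∝ T⁴, so T₂/T₁ = (P₂/P₁)^(1/4) = (0.398)^(1/4) = 0.794275.
T₂ = 528.5 × 0.794275 = 420 K.

T₂ ≈ 420 K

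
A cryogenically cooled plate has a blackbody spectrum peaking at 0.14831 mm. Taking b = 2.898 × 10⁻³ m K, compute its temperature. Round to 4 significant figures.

Wien's law gives T = b/λ_max = (2.898×10⁻³ m·K)/(1.4831×10⁻⁴ m) = 19.54 K.

T ≈ 19.54 K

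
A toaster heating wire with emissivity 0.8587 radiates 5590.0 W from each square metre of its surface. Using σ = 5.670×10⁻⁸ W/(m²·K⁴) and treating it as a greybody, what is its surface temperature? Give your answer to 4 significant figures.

I = εσT⁴, so T = (I/εσ)^(1/4) = (5590.0/(0.8587×5.670×10⁻⁸))^(1/4) = 582.1 K.

T ≈ 582.1 K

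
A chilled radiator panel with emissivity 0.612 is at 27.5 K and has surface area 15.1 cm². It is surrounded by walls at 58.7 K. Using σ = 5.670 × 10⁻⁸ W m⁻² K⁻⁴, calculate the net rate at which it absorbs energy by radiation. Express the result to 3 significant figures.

Net gain ≈ 5.92×10⁻⁴ W

Area A = 15.1 cm² = 1.51×10⁻³ m².
Net radiated power P_net = εσA(T⁴ − T₀⁴) = 0.612×5.670×10⁻⁸×1.51×10⁻³×(27.5⁴ − 58.7⁴).
T⁴ − T₀⁴ = 5.71914×10⁵ − 1.18728×10⁷ = -1.13009×10⁷ K⁴, so P_net = -5.92×10⁻⁴ W — negative, meaning a net gain of 5.92×10⁻⁴ W.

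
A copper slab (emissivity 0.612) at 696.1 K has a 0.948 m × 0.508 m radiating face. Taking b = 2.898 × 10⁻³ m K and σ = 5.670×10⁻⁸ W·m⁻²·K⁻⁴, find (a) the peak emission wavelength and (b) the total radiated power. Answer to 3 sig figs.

(a) λ_max = b/T = 2.898×10⁻³/696.1 = 4.163×10⁻⁶ m = 4.16 μm.
Area A = 0.948 × 0.508 = 0.481584 m².
(b) P = εσAT⁴ = 0.612×5.670×10⁻⁸×0.481584×(696.1)⁴ = 3.92×10³ W.

λ_max ≈ 4.16 μm; P ≈ 3.92×10³ W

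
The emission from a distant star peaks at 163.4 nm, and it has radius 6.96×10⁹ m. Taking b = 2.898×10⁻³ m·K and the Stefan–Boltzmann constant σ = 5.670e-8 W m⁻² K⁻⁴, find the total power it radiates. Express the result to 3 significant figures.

P ≈ 3.42×10³⁰ W

Wien's law: T = b/λ_max = 2.898×10⁻³/1.634×10⁻⁷ = 17735.6 K.
Surface area A = 4πR² = 4π(6.96×10⁹ m)² = 6.08735×10²⁰ m².
Then P = σAT⁴ = 5.670×10⁻⁸×6.08735×10²⁰×(17735.6)⁴ = 3.42×10³⁰ W.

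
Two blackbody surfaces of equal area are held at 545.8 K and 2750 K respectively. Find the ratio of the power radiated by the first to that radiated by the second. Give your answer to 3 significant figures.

P₁/P₂ ≈ 1.55×10⁻³

With equal areas, P₁/P₂ = (T₁/T₂)⁴ = (545.8/2750)⁴ = 1.55×10⁻³.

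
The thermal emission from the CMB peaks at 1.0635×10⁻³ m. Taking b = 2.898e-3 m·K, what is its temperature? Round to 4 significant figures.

Wien's law gives T = b/λ_max = (2.898×10⁻³ m·K)/(1.0635×10⁻³ m) = 2.725 K.

T ≈ 2.725 K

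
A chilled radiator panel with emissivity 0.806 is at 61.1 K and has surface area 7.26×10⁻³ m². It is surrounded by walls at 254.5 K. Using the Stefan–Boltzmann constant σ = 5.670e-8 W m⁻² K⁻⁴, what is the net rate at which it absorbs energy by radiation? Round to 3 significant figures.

Area A = 7.26×10⁻³ m².
Net radiated power P_net = εσA(T⁴ − T₀⁴) = 0.806×5.670×10⁻⁸×7.26×10⁻³×(61.1⁴ − 254.5⁴).
T⁴ − T₀⁴ = 1.39369×10⁷ − 4.19519×10⁹ = -4.18125×10⁹ K⁴, so P_net = -1.39 W — negative, meaning a net gain of 1.39 W.

Net gain ≈ 1.39 W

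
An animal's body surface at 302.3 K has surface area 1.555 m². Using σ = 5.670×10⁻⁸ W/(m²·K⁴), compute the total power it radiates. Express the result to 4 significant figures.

P ≈ 736.3 W

Area A = 1.555 m².
P = σAT⁴ = 5.670×10⁻⁸ × 1.555 × (302.3)⁴ = 736.3 W.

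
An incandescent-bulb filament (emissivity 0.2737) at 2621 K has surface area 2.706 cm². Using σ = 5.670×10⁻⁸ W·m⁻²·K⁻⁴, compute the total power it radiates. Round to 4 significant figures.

P ≈ 198.2 W

Area A = 2.706 cm² = 2.706×10⁻⁴ m².
P = εσAT⁴ = 0.2737 × 5.670×10⁻⁸ × 2.706×10⁻⁴ × (2621)⁴ = 198.2 W.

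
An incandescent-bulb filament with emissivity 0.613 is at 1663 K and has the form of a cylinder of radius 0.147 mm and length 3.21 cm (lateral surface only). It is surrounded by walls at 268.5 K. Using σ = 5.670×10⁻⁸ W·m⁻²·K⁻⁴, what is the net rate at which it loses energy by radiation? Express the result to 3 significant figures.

Net loss ≈ 7.88 W

Lateral area A = 2πrL = 2π×1.47×10⁻⁴×0.0321 = 2.96485×10⁻⁵ m².
Net radiated power P_net = εσA(T⁴ − T₀⁴) = 0.613×5.670×10⁻⁸×2.96485×10⁻⁵×(1663⁴ − 268.5⁴).
T⁴ − T₀⁴ = 7.64837×10¹² − 5.19729×10⁹ = 7.64317×10¹² K⁴, so P_net = 7.88 W.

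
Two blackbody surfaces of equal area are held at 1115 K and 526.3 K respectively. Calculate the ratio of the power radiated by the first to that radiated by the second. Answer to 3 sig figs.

P₁/P₂ ≈ 20.1

With equal areas, P₁/P₂ = (T₁/T₂)⁴ = (1115/526.3)⁴ = 20.1.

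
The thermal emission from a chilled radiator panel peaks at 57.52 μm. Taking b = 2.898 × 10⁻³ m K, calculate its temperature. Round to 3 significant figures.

T ≈ 50.4 K

Wien's law gives T = b/λ_max = (2.898×10⁻³ m·K)/(5.752×10⁻⁵ m) = 50.4 K.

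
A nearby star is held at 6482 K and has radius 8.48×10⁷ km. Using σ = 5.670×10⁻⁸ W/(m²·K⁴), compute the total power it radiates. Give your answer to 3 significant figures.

Surface area A = 4πR² = 4π(8.48×10¹⁰ m)² = 9.03653×10²² m².
P = σAT⁴ = 5.670×10⁻⁸ × 9.03653×10²² × (6482)⁴ = 9.05×10³⁰ W.

P ≈ 9.05×10³⁰ W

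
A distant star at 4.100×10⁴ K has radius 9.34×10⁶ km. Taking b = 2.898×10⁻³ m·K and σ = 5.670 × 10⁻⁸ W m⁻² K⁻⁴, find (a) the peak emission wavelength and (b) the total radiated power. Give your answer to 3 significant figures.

λ_max ≈ 70.7 nm; P ≈ 1.76×10³² W

(a) λ_max = b/T = 2.898×10⁻³/4.100×10⁴ = 7.068×10⁻⁸ m = 70.7 nm.
Surface area A = 4πR² = 4π(9.34×10⁹ m)² = 1.09623×10²¹ m².
(b) P = σAT⁴ = 5.670×10⁻⁸×1.09623×10²¹×(4.100×10⁴)⁴ = 1.76×10³² W.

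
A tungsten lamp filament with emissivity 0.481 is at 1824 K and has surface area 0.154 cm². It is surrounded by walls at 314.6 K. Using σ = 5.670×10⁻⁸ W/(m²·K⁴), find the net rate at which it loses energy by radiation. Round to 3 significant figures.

Net loss ≈ 4.64 W

Area A = 0.154 cm² = 1.54×10⁻⁵ m².
Net radiated power P_net = εσA(T⁴ − T₀⁴) = 0.481×5.670×10⁻⁸×1.54×10⁻⁵×(1824⁴ − 314.6⁴).
T⁴ − T₀⁴ = 1.10688×10¹³ − 9.79569×10⁹ = 1.10590×10¹³ K⁴, so P_net = 4.64 W.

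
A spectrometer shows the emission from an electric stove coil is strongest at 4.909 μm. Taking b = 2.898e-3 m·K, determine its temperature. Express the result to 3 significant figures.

T ≈ 590 K

Wien's law gives T = b/λ_max = (2.898×10⁻³ m·K)/(4.909×10⁻⁶ m) = 590 K.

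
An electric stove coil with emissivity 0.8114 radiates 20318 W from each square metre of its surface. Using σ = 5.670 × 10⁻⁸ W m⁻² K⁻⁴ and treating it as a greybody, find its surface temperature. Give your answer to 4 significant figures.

I = εσT⁴, so T = (I/εσ)^(1/4) = (20318/(0.8114×5.670×10⁻⁸))^(1/4) = 815.2 K.

T ≈ 815.2 K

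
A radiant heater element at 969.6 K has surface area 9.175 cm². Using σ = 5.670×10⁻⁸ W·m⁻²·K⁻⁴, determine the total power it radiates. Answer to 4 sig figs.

Area A = 9.175 cm² = 9.175×10⁻⁴ m².
P = σAT⁴ = 5.670×10⁻⁸ × 9.175×10⁻⁴ × (969.6)⁴ = 45.98 W.

P ≈ 45.98 W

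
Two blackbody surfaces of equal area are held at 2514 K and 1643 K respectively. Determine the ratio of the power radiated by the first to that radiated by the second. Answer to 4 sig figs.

With equal areas, P₁/P₂ = (T₁/T₂)⁴ = (2514/1643)⁴ = 5.482.

P₁/P₂ ≈ 5.482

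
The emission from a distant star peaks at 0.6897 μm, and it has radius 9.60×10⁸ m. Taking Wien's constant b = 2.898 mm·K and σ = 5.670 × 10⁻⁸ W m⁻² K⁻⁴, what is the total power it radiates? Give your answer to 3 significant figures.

Wien's law: T = b/λ_max = 2.898×10⁻³/6.897×10⁻⁷ = 4201.83 K.
Surface area A = 4πR² = 4π(9.60×10⁸ m)² = 1.15812×10¹⁹ m².
Then P = σAT⁴ = 5.670×10⁻⁸×1.15812×10¹⁹×(4201.83)⁴ = 2.05×10²⁶ W.

P ≈ 2.05×10²⁶ W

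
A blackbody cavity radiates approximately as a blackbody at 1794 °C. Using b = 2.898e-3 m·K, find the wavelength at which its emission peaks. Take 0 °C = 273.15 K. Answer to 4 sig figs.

λ_max ≈ 1402 nm

T = 1794 °C + 273.15 = 2067.15 K.
Wien's displacement law: λ_max = b/T = (2.898×10⁻³ m·K)/(2067.15 K) = 1.4019×10⁻⁶ m.
That is 1402 nm, in the infrared range.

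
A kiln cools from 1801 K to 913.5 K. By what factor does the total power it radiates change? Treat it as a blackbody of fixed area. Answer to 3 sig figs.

P₂/P₁ ≈ 0.0662

P ∝ T⁴, so P₂/P₁ = (T₂/T₁)⁴ = (913.5/1801)⁴ = (0.507218)⁴ = 0.0662.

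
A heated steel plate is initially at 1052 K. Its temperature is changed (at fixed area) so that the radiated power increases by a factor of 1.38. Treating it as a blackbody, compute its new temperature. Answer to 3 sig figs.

P ∝ T⁴, so T₂/T₁ = (P₂/P₁)^(1/4) = (1.38)^(1/4) = 1.08385.
T₂ = 1052 × 1.08385 = 1.14×10³ K.

T₂ ≈ 1.14×10³ K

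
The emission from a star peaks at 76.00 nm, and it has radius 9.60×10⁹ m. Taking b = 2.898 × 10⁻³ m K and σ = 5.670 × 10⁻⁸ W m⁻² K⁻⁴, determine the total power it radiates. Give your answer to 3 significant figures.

P ≈ 1.39×10³² W

Wien's law: T = b/λ_max = 2.898×10⁻³/7.600×10⁻⁸ = 38131.6 K.
Surface area A = 4πR² = 4π(9.60×10⁹ m)² = 1.15812×10²¹ m².
Then P = σAT⁴ = 5.670×10⁻⁸×1.15812×10²¹×(38131.6)⁴ = 1.39×10³² W.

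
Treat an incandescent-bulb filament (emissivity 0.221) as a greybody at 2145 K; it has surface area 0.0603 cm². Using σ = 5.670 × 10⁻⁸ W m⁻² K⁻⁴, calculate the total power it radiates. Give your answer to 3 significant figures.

Area A = 0.0603 cm² = 6.03×10⁻⁶ m².
P = εσAT⁴ = 0.221 × 5.670×10⁻⁸ × 6.03×10⁻⁶ × (2145)⁴ = 1.60 W.

P ≈ 1.60 W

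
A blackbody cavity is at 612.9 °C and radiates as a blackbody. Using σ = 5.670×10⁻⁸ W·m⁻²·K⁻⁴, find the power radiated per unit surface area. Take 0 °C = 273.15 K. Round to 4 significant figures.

T = 612.9 °C + 273.15 = 886.05 K.
Stefan–Boltzmann: I = σT⁴ = 5.670×10⁻⁸ × (886.05)⁴ = 3.495×10⁴ W/m².

I ≈ 3.495×10⁴ W/m²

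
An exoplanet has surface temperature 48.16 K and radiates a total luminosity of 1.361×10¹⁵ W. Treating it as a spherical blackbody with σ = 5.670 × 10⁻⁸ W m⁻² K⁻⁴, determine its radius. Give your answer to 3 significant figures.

R ≈ 1.88×10⁷ m

L = 4πR²σT⁴ ⇒ R = √(L/(4πσT⁴)).
σT⁴ = 0.305020 W/m², so R = √(1.361×10¹⁵/(4π×0.305020)) = 1.88×10⁷ m.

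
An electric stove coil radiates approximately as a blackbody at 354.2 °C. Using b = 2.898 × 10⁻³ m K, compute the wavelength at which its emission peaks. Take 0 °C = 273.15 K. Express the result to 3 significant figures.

λ_max ≈ 4.62 μm

T = 354.2 °C + 273.15 = 627.35 K.
Wien's displacement law: λ_max = b/T = (2.898×10⁻³ m·K)/(627.35 K) = 4.619×10⁻⁶ m.
That is 4.62 μm, in the infrared range.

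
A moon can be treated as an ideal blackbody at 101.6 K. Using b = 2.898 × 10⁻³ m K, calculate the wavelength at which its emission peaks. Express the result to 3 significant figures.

λ_max ≈ 28.5 μm

Wien's displacement law: λ_max = b/T = (2.898×10⁻³ m·K)/(101.6 K) = 2.852×10⁻⁵ m.
That is 28.5 μm, in the infrared range.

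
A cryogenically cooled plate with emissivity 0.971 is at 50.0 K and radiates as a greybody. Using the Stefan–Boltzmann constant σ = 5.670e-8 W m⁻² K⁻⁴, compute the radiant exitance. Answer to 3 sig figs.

Stefan–Boltzmann: I = εσT⁴ = 0.971 × 5.670×10⁻⁸ × (50.0)⁴ = 0.344 W/m².

I ≈ 0.344 W/m²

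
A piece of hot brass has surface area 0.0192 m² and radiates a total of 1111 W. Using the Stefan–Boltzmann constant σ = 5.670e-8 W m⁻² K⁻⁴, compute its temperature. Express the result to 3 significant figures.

Area A = 0.0192 m².
P = σAT⁴ ⇒ T = (P/(σA))^(1/4) = (1111/(5.670×10⁻⁸×0.0192))^(1/4) = 1.01×10³ K.

T ≈ 1.01×10³ K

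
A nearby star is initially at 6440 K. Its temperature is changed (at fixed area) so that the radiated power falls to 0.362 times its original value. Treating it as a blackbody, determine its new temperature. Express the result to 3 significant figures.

P ∝ T⁴, so T₂/T₁ = (P₂/P₁)^(1/4) = (0.362)^(1/4) = 0.775670.
T₂ = 6440 × 0.775670 = 5.00×10³ K.

T₂ ≈ 5.00×10³ K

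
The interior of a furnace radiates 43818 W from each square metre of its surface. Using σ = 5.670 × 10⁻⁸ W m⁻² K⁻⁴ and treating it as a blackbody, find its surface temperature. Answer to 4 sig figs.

T ≈ 937.6 K

I = σT⁴, so T = (I/σ)^(1/4) = (43818/(5.670×10⁻⁸))^(1/4) = 937.6 K.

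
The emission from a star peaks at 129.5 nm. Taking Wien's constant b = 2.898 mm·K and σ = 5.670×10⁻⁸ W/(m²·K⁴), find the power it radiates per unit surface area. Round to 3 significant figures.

Wien's law: T = b/λ_max = 2.898×10⁻³/1.295×10⁻⁷ = 22378.4 K.
Then I = σT⁴ = 5.670×10⁻⁸×(22378.4)⁴ = 1.42×10¹⁰ W/m².

I ≈ 1.42×10¹⁰ W/m²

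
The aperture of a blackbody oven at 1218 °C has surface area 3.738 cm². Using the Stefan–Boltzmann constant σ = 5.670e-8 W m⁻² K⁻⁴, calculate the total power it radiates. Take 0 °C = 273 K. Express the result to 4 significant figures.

P ≈ 104.7 W

T = 1218 °C + 273 = 1491 K.
Area A = 3.738 cm² = 3.738×10⁻⁴ m².
P = σAT⁴ = 5.670×10⁻⁸ × 3.738×10⁻⁴ × (1491)⁴ = 104.7 W.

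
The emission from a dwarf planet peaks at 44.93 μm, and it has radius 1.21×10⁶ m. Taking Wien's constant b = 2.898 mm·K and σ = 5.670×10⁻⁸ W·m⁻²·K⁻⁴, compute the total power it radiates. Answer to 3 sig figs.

Wien's law: T = b/λ_max = 2.898×10⁻³/4.493×10⁻⁵ = 64.5003 K.
Surface area A = 4πR² = 4π(1.21×10⁶ m)² = 1.83984×10¹³ m².
Then P = σAT⁴ = 5.670×10⁻⁸×1.83984×10¹³×(64.5003)⁴ = 1.81×10¹³ W.

P ≈ 1.81×10¹³ W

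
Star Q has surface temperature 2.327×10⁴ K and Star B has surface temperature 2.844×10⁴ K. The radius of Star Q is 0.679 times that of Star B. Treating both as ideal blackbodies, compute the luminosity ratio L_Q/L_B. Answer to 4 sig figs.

L_Q/L_B ≈ 0.2066

L ∝ R²T⁴, so L_Q/L_B = (R_Q/R_B)²(T_Q/T_B)⁴ = (0.679)² × (2.327×10⁴/2.844×10⁴)⁴ = 0.461041 × 0.448195 = 0.2066.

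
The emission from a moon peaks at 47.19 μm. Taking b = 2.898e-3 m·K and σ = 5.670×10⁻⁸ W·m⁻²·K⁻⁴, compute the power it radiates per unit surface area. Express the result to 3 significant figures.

Wien's law: T = b/λ_max = 2.898×10⁻³/4.719×10⁻⁵ = 61.4113 K.
Then I = σT⁴ = 5.670×10⁻⁸×(61.4113)⁴ = 0.806 W/m².

I ≈ 0.806 W/m²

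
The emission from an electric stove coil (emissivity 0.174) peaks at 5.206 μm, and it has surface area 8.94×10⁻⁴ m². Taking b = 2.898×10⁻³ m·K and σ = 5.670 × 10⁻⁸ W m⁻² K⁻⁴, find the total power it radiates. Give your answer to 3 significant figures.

Wien's law: T = b/λ_max = 2.898×10⁻³/5.206×10⁻⁶ = 556.665 K.
Area A = 8.94×10⁻⁴ m².
Then P = εσAT⁴ = 0.174×5.670×10⁻⁸×8.94×10⁻⁴×(556.665)⁴ = 0.847 W.

P ≈ 0.847 W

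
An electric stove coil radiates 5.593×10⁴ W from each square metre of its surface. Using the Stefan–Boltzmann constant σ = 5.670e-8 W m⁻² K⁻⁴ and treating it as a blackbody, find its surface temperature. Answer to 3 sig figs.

I = σT⁴, so T = (I/σ)^(1/4) = (5.593×10⁴/(5.670×10⁻⁸))^(1/4) = 997 K.

T ≈ 997 K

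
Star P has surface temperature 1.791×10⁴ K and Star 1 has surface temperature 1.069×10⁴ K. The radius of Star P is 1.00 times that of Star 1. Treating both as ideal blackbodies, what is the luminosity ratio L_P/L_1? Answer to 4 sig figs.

L_P/L_1 ≈ 7.879

L ∝ R²T⁴, so L_P/L_1 = (R_P/R_1)²(T_P/T_1)⁴ = (1.00)² × (1.791×10⁴/1.069×10⁴)⁴ = 1 × 7.87901 = 7.879.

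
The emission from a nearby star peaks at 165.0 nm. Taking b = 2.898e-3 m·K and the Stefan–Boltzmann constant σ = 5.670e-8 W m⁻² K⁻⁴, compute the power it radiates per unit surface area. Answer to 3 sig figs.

I ≈ 5.40×10⁹ W/m²

Wien's law: T = b/λ_max = 2.898×10⁻³/1.650×10⁻⁷ = 17563.6 K.
Then I = σT⁴ = 5.670×10⁻⁸×(17563.6)⁴ = 5.40×10⁹ W/m².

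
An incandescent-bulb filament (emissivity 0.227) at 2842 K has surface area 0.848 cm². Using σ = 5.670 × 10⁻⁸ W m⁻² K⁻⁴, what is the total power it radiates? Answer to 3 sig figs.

Area A = 0.848 cm² = 8.48×10⁻⁵ m².
P = εσAT⁴ = 0.227 × 5.670×10⁻⁸ × 8.48×10⁻⁵ × (2842)⁴ = 71.2 W.

P ≈ 71.2 W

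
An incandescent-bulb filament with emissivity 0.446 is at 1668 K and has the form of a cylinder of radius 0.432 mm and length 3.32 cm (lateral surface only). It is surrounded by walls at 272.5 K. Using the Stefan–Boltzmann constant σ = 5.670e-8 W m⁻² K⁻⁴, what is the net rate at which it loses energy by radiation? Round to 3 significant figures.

Net loss ≈ 17.6 W

Lateral area A = 2πrL = 2π×4.32×10⁻⁴×0.0332 = 9.01160×10⁻⁵ m².
Net radiated power P_net = εσA(T⁴ − T₀⁴) = 0.446×5.670×10⁻⁸×9.01160×10⁻⁵×(1668⁴ − 272.5⁴).
T⁴ − T₀⁴ = 7.74077×10¹² − 5.51399×10⁹ = 7.73526×10¹² K⁴, so P_net = 17.6 W.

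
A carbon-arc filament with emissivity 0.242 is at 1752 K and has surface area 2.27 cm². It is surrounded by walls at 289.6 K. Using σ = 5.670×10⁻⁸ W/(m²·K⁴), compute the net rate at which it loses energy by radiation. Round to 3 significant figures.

Area A = 2.27 cm² = 2.27×10⁻⁴ m².
Net radiated power P_net = εσA(T⁴ − T₀⁴) = 0.242×5.670×10⁻⁸×2.27×10⁻⁴×(1752⁴ − 289.6⁴).
T⁴ − T₀⁴ = 9.42185×10¹² − 7.03387×10⁹ = 9.41482×10¹² K⁴, so P_net = 29.3 W.

Net loss ≈ 29.3 W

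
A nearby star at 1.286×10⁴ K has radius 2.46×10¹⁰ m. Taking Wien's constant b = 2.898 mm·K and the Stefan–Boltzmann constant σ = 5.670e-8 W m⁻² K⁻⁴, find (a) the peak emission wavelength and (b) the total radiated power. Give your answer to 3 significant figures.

(a) λ_max = b/T = 2.898×10⁻³/1.286×10⁴ = 2.253×10⁻⁷ m = 225 nm.
Surface area A = 4πR² = 4π(2.46×10¹⁰ m)² = 7.60466×10²¹ m².
(b) P = σAT⁴ = 5.670×10⁻⁸×7.60466×10²¹×(1.286×10⁴)⁴ = 1.18×10³¹ W.

λ_max ≈ 225 nm; P ≈ 1.18×10³¹ W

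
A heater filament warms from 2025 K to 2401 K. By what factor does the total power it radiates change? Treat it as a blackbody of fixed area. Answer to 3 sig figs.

P ∝ T⁴, so P₂/P₁ = (T₂/T₁)⁴ = (2401/2025)⁴ = (1.18568)⁴ = 1.98.

P₂/P₁ ≈ 1.98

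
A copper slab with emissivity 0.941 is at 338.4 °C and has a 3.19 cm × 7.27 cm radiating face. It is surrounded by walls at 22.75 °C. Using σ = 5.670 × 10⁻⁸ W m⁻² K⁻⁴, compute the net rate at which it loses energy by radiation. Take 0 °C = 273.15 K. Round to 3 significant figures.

Net loss ≈ 16.4 W

T = 338.4 °C + 273.15 = 611.55 K.
Surroundings: T = 22.75 °C + 273.15 = 295.90 K.
Area A = 0.0319 × 0.0727 = 2.31913×10⁻³ m².
Net radiated power P_net = εσA(T⁴ − T₀⁴) = 0.941×5.670×10⁻⁸×2.31913×10⁻³×(611.55⁴ − 295.90⁴).
T⁴ − T₀⁴ = 1.39871×10¹¹ − 7.66619×10⁹ = 1.32205×10¹¹ K⁴, so P_net = 16.4 W.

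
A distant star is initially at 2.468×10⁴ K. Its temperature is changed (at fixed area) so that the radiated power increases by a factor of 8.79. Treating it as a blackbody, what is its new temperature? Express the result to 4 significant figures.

P ∝ T⁴, so T₂/T₁ = (P₂/P₁)^(1/4) = (8.79)^(1/4) = 1.72186.
T₂ = 2.468×10⁴ × 1.72186 = 4.250×10⁴ K.

T₂ ≈ 4.250×10⁴ K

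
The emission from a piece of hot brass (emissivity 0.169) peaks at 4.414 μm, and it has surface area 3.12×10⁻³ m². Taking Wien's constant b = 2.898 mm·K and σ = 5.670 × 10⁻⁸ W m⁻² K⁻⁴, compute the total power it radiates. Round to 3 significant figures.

P ≈ 5.56 W

Wien's law: T = b/λ_max = 2.898×10⁻³/4.414×10⁻⁶ = 656.547 K.
Area A = 3.12×10⁻³ m².
Then P = εσAT⁴ = 0.169×5.670×10⁻⁸×3.12×10⁻³×(656.547)⁴ = 5.56 W.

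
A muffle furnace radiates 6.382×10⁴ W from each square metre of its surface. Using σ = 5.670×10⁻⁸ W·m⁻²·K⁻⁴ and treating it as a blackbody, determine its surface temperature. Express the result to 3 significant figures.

T ≈ 1.03×10³ K

I = σT⁴, so T = (I/σ)^(1/4) = (6.382×10⁴/(5.670×10⁻⁸))^(1/4) = 1.03×10³ K.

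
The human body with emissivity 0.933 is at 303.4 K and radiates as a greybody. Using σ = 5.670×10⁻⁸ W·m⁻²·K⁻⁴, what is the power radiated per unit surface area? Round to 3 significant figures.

Stefan–Boltzmann: I = εσT⁴ = 0.933 × 5.670×10⁻⁸ × (303.4)⁴ = 448 W/m².

I ≈ 448 W/m²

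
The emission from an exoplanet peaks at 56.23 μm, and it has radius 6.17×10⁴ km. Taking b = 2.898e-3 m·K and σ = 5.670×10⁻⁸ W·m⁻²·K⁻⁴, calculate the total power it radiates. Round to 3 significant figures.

P ≈ 1.91×10¹⁶ W

Wien's law: T = b/λ_max = 2.898×10⁻³/5.623×10⁻⁵ = 51.5383 K.
Surface area A = 4πR² = 4π(6.17×10⁷ m)² = 4.78388×10¹⁶ m².
Then P = σAT⁴ = 5.670×10⁻⁸×4.78388×10¹⁶×(51.5383)⁴ = 1.91×10¹⁶ W.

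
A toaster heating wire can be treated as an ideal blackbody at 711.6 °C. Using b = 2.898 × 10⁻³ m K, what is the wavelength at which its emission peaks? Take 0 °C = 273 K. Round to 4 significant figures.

T = 711.6 °C + 273 = 984.6 K.
Wien's displacement law: λ_max = b/T = (2.898×10⁻³ m·K)/(984.6 K) = 2.9433×10⁻⁶ m.
That is 2943 nm, in the infrared range.

λ_max ≈ 2943 nm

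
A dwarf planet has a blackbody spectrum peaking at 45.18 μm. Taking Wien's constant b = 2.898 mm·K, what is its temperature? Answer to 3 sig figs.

T ≈ 64.1 K

Wien's law gives T = b/λ_max = (2.898×10⁻³ m·K)/(4.518×10⁻⁵ m) = 64.1 K.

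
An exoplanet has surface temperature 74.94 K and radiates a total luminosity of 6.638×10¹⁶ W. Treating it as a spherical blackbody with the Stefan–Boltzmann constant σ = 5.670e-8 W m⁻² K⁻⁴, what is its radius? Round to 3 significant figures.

L = 4πR²σT⁴ ⇒ R = √(L/(4πσT⁴)).
σT⁴ = 1.78829 W/m², so R = √(6.638×10¹⁶/(4π×1.78829)) = 5.43×10⁷ m.

R ≈ 5.43×10⁷ m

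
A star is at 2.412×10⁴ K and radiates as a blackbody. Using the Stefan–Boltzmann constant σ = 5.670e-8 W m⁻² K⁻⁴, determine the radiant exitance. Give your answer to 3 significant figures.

Stefan–Boltzmann: I = σT⁴ = 5.670×10⁻⁸ × (2.412×10⁴)⁴ = 1.92×10¹⁰ W/m².

I ≈ 1.92×10¹⁰ W/m²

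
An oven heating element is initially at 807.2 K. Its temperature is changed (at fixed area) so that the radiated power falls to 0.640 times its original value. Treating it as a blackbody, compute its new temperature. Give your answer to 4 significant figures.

T₂ ≈ 722.0 K

P ∝ T⁴, so T₂/T₁ = (P₂/P₁)^(1/4) = (0.640)^(1/4) = 0.894427.
T₂ = 807.2 × 0.894427 = 722.0 K.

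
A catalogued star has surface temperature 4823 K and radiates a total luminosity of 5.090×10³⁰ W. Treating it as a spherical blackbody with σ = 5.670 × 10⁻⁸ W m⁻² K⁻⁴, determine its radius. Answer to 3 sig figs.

L = 4πR²σT⁴ ⇒ R = √(L/(4πσT⁴)).
σT⁴ = 3.06798×10⁷ W/m², so R = √(5.090×10³⁰/(4π×3.06798×10⁷)) = 1.15×10¹¹ m.

R ≈ 1.15×10¹¹ m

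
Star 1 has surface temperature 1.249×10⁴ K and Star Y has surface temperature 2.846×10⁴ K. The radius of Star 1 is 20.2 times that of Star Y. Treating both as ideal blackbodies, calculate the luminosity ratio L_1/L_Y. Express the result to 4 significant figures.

L_1/L_Y ≈ 15.14

L ∝ R²T⁴, so L_1/L_Y = (R_1/R_Y)²(T_1/T_Y)⁴ = (20.2)² × (1.249×10⁴/2.846×10⁴)⁴ = 408.04 × 0.0370946 = 15.14.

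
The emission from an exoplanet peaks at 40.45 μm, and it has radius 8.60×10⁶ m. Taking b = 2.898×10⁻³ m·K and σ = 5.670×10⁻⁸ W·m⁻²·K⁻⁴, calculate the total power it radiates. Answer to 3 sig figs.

P ≈ 1.39×10¹⁵ W

Wien's law: T = b/λ_max = 2.898×10⁻³/4.045×10⁻⁵ = 71.6440 K.
Surface area A = 4πR² = 4π(8.60×10⁶ m)² = 9.29409×10¹⁴ m².
Then P = σAT⁴ = 5.670×10⁻⁸×9.29409×10¹⁴×(71.6440)⁴ = 1.39×10¹⁵ W.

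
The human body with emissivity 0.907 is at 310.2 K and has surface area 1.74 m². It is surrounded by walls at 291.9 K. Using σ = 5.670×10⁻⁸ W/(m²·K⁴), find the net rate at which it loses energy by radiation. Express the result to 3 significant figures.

Area A = 1.74 m².
Net radiated power P_net = εσA(T⁴ − T₀⁴) = 0.907×5.670×10⁻⁸×1.74×(310.2⁴ − 291.9⁴).
T⁴ − T₀⁴ = 9.25907×10⁹ − 7.26000×10⁹ = 1.99907×10⁹ K⁴, so P_net = 179 W.

Net loss ≈ 179 W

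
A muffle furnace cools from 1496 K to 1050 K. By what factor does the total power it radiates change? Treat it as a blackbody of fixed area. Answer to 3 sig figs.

P ∝ T⁴, so P₂/P₁ = (T₂/T₁)⁴ = (1050/1496)⁴ = (0.701872)⁴ = 0.243.

P₂/P₁ ≈ 0.243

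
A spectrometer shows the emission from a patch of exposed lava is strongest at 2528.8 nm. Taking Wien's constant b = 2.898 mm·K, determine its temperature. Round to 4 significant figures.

Wien's law gives T = b/λ_max = (2.898×10⁻³ m·K)/(2.5288×10⁻⁶ m) = 1146 K.

T ≈ 1146 K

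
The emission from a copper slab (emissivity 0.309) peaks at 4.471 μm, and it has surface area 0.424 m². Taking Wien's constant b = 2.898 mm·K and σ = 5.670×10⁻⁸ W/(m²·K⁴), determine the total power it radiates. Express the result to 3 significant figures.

Wien's law: T = b/λ_max = 2.898×10⁻³/4.471×10⁻⁶ = 648.177 K.
Area A = 0.424 m².
Then P = εσAT⁴ = 0.309×5.670×10⁻⁸×0.424×(648.177)⁴ = 1.31×10³ W.

P ≈ 1.31×10³ W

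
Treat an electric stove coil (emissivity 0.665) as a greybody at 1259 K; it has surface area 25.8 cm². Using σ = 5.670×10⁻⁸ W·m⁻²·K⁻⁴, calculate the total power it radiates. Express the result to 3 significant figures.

P ≈ 244 W

Area A = 25.8 cm² = 2.58×10⁻³ m².
P = εσAT⁴ = 0.665 × 5.670×10⁻⁸ × 2.58×10⁻³ × (1259)⁴ = 244 W.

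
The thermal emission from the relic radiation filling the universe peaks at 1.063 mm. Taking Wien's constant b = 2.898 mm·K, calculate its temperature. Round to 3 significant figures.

T ≈ 2.73 K

Wien's law gives T = b/λ_max = (2.898×10⁻³ m·K)/(1.063×10⁻³ m) = 2.73 K.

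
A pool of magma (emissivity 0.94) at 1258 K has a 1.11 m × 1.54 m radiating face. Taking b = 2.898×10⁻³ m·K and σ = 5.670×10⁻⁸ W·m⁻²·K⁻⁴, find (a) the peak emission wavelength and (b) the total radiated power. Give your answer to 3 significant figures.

(a) λ_max = b/T = 2.898×10⁻³/1258 = 2.304×10⁻⁶ m = 2.30×10³ nm.
Area A = 1.11 × 1.54 = 1.7094 m².
(b) P = εσAT⁴ = 0.94×5.670×10⁻⁸×1.7094×(1258)⁴ = 2.28×10⁵ W.

λ_max ≈ 2.30×10³ nm; P ≈ 2.28×10⁵ W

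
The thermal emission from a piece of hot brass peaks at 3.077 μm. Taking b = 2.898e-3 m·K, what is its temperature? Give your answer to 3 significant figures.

T ≈ 942 K

Wien's law gives T = b/λ_max = (2.898×10⁻³ m·K)/(3.077×10⁻⁶ m) = 942 K.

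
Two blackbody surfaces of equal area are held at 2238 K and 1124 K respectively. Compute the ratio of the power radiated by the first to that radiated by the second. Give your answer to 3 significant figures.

P₁/P₂ ≈ 15.7

With equal areas, P₁/P₂ = (T₁/T₂)⁴ = (2238/1124)⁴ = 15.7.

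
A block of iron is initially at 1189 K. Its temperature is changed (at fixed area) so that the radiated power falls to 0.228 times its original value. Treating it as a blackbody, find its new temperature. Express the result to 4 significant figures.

P ∝ T⁴, so T₂/T₁ = (P₂/P₁)^(1/4) = (0.228)^(1/4) = 0.691009.
T₂ = 1189 × 0.691009 = 821.6 K.

T₂ ≈ 821.6 K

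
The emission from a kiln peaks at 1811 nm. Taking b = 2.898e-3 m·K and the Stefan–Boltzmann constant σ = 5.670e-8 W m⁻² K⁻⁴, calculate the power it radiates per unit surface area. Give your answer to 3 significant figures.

Wien's law: T = b/λ_max = 2.898×10⁻³/1.811×10⁻⁶ = 1600.22 K.
Then I = σT⁴ = 5.670×10⁻⁸×(1600.22)⁴ = 3.72×10⁵ W/m².

I ≈ 3.72×10⁵ W/m²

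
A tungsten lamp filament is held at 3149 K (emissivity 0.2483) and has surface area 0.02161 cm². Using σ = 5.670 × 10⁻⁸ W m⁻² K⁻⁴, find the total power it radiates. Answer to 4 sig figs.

Area A = 0.02161 cm² = 2.161×10⁻⁶ m².
P = εσAT⁴ = 0.2483 × 5.670×10⁻⁸ × 2.161×10⁻⁶ × (3149)⁴ = 2.992 W.

P ≈ 2.992 W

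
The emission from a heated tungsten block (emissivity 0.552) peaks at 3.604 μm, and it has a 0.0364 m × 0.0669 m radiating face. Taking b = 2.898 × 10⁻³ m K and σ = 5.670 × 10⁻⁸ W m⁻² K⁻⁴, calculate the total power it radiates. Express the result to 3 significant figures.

Wien's law: T = b/λ_max = 2.898×10⁻³/3.604×10⁻⁶ = 804.107 K.
Area A = 0.0364 × 0.0669 = 2.43516×10⁻³ m².
Then P = εσAT⁴ = 0.552×5.670×10⁻⁸×2.43516×10⁻³×(804.107)⁴ = 31.9 W.

P ≈ 31.9 W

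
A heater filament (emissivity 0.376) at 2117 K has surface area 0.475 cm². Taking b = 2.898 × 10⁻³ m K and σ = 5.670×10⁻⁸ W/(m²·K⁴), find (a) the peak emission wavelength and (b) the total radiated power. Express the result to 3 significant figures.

(a) λ_max = b/T = 2.898×10⁻³/2117 = 1.369×10⁻⁶ m = 1.37×10³ nm.
Area A = 0.475 cm² = 4.75×10⁻⁵ m².
(b) P = εσAT⁴ = 0.376×5.670×10⁻⁸×4.75×10⁻⁵×(2117)⁴ = 20.3 W.

λ_max ≈ 1.37×10³ nm; P ≈ 20.3 W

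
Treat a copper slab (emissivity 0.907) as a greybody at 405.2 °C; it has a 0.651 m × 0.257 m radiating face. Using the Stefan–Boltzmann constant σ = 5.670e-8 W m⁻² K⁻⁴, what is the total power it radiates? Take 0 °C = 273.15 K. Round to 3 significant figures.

T = 405.2 °C + 273.15 = 678.35 K.
Area A = 0.651 × 0.257 = 0.167307 m².
P = εσAT⁴ = 0.907 × 5.670×10⁻⁸ × 0.167307 × (678.35)⁴ = 1.82×10³ W.

P ≈ 1.82×10³ W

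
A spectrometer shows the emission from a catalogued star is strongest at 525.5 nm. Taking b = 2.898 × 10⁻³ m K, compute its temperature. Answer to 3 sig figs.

T ≈ 5.51×10³ K

Wien's law gives T = b/λ_max = (2.898×10⁻³ m·K)/(5.255×10⁻⁷ m) = 5.51×10³ K.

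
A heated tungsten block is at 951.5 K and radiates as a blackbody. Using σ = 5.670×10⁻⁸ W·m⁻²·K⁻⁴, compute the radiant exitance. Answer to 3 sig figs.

I ≈ 4.65×10⁴ W/m²

Stefan–Boltzmann: I = σT⁴ = 5.670×10⁻⁸ × (951.5)⁴ = 4.65×10⁴ W/m².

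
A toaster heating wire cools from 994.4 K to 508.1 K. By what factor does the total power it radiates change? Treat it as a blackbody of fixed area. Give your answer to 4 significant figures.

P₂/P₁ ≈ 0.06816

P ∝ T⁴, so P₂/P₁ = (T₂/T₁)⁴ = (508.1/994.4)⁴ = (0.510961)⁴ = 0.06816.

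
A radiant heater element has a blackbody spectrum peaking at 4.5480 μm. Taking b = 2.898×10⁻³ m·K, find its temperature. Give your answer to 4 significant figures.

Wien's law gives T = b/λ_max = (2.898×10⁻³ m·K)/(4.5480×10⁻⁶ m) = 637.2 K.

T ≈ 637.2 K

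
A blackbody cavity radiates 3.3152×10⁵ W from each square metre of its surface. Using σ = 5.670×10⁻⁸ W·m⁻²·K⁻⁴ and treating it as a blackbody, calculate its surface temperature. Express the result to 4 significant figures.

T ≈ 1555 K

I = σT⁴, so T = (I/σ)^(1/4) = (3.3152×10⁵/(5.670×10⁻⁸))^(1/4) = 1555 K.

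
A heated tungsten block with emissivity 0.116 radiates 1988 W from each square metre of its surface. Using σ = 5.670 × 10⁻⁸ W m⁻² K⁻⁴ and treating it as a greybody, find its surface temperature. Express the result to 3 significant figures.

T ≈ 741 K

I = εσT⁴, so T = (I/εσ)^(1/4) = (1988/(0.116×5.670×10⁻⁸))^(1/4) = 741 K.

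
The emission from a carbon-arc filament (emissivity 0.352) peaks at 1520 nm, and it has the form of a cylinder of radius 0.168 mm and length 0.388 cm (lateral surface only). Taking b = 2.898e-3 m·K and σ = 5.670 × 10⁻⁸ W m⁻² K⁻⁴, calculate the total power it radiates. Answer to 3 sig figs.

Wien's law: T = b/λ_max = 2.898×10⁻³/1.520×10⁻⁶ = 1906.58 K.
Lateral area A = 2πrL = 2π×1.68×10⁻⁴×3.88×10⁻³ = 4.09563×10⁻⁶ m².
Then P = εσAT⁴ = 0.352×5.670×10⁻⁸×4.09563×10⁻⁶×(1906.58)⁴ = 1.08 W.

P ≈ 1.08 W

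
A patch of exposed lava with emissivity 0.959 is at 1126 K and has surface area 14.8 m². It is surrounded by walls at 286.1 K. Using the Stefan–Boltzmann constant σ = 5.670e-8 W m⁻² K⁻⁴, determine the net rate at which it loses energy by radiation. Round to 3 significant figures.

Net loss ≈ 1.29×10⁶ W

Area A = 14.8 m².
Net radiated power P_net = εσA(T⁴ − T₀⁴) = 0.959×5.670×10⁻⁸×14.8×(1126⁴ − 286.1⁴).
T⁴ − T₀⁴ = 1.60751×10¹² − 6.69995×10⁹ = 1.60081×10¹² K⁴, so P_net = 1.29×10⁶ W.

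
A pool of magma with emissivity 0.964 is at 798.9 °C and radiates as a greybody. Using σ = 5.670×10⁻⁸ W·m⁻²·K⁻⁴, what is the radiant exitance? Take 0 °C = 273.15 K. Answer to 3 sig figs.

T = 798.9 °C + 273.15 = 1072.05 K.
Stefan–Boltzmann: I = εσT⁴ = 0.964 × 5.670×10⁻⁸ × (1072.05)⁴ = 7.22×10⁴ W/m².

I ≈ 7.22×10⁴ W/m²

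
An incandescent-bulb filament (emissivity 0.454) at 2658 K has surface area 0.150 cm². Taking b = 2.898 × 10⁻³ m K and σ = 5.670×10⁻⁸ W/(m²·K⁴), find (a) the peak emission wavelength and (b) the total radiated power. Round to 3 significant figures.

(a) λ_max = b/T = 2.898×10⁻³/2658 = 1.090×10⁻⁶ m = 1.09 μm.
Area A = 0.150 cm² = 1.50×10⁻⁵ m².
(b) P = εσAT⁴ = 0.454×5.670×10⁻⁸×1.50×10⁻⁵×(2658)⁴ = 19.3 W.

λ_max ≈ 1.09 μm; P ≈ 19.3 W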